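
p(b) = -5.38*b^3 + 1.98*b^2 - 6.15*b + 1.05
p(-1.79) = 49.26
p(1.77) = -33.47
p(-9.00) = 4138.80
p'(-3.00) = -163.29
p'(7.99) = -1004.89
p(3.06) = -153.38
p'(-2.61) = -126.43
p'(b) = -16.14*b^2 + 3.96*b - 6.15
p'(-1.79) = -64.95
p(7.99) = -2665.93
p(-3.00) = 182.58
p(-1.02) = 15.09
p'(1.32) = -29.05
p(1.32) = -15.99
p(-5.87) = 1193.54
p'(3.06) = -145.16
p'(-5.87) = -585.53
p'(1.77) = -49.71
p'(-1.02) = -26.98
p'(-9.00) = -1349.13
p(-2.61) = 126.24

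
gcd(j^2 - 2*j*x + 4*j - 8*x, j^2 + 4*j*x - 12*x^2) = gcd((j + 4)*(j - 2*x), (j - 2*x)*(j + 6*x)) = -j + 2*x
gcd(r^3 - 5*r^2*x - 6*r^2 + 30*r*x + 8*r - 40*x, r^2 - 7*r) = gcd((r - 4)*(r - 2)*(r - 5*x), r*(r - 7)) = 1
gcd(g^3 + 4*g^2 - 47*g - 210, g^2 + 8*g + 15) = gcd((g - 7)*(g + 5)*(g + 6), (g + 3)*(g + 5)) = g + 5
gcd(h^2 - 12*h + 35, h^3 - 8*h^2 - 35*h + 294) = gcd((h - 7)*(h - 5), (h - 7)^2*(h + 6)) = h - 7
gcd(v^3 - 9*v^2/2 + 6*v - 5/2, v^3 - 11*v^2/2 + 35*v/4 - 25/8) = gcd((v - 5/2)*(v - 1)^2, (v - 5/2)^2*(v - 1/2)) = v - 5/2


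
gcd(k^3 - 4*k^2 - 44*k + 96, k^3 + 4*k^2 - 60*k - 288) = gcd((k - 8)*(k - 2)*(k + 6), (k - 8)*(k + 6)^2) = k^2 - 2*k - 48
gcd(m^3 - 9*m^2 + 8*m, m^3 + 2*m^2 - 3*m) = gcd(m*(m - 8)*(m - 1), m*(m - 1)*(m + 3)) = m^2 - m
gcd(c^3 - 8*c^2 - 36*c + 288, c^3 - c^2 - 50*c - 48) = c^2 - 2*c - 48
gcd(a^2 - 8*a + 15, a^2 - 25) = a - 5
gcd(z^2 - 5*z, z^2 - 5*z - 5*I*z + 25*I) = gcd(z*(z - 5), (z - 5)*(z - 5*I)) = z - 5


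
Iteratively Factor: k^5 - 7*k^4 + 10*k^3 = (k - 2)*(k^4 - 5*k^3) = (k - 5)*(k - 2)*(k^3) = k*(k - 5)*(k - 2)*(k^2) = k^2*(k - 5)*(k - 2)*(k)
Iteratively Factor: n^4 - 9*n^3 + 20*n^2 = (n - 5)*(n^3 - 4*n^2) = (n - 5)*(n - 4)*(n^2) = n*(n - 5)*(n - 4)*(n)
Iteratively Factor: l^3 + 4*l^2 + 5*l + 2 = (l + 1)*(l^2 + 3*l + 2) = (l + 1)^2*(l + 2)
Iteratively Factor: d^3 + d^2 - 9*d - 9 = (d - 3)*(d^2 + 4*d + 3) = (d - 3)*(d + 1)*(d + 3)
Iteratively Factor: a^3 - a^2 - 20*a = (a)*(a^2 - a - 20) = a*(a + 4)*(a - 5)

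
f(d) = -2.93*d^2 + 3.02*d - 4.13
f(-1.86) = -19.88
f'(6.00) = -32.14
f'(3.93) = -20.01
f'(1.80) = -7.53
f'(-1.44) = 11.46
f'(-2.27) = 16.32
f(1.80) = -8.19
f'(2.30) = -10.46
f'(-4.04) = 26.69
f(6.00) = -91.49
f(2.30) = -12.68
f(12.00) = -389.81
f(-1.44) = -14.55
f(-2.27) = -26.08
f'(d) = 3.02 - 5.86*d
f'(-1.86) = 13.92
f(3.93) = -37.51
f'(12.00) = -67.30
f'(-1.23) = 10.23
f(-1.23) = -12.28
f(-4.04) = -64.15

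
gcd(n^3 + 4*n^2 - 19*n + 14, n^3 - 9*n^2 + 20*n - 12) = n^2 - 3*n + 2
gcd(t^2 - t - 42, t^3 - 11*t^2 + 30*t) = 1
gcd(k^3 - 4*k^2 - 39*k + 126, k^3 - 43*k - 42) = k^2 - k - 42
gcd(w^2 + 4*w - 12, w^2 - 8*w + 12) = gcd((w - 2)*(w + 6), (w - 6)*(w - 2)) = w - 2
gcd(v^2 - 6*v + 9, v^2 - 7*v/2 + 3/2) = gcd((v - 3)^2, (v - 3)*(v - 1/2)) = v - 3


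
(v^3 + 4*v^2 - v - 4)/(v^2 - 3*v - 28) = (v^2 - 1)/(v - 7)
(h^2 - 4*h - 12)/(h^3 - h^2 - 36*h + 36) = (h + 2)/(h^2 + 5*h - 6)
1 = 1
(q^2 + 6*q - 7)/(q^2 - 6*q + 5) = (q + 7)/(q - 5)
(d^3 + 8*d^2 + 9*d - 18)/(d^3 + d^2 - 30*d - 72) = (d^2 + 5*d - 6)/(d^2 - 2*d - 24)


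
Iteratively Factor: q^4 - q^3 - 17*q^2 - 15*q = (q + 1)*(q^3 - 2*q^2 - 15*q) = (q - 5)*(q + 1)*(q^2 + 3*q) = (q - 5)*(q + 1)*(q + 3)*(q)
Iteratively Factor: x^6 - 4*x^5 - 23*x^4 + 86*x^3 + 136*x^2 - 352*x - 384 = (x - 3)*(x^5 - x^4 - 26*x^3 + 8*x^2 + 160*x + 128) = (x - 3)*(x + 1)*(x^4 - 2*x^3 - 24*x^2 + 32*x + 128) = (x - 4)*(x - 3)*(x + 1)*(x^3 + 2*x^2 - 16*x - 32) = (x - 4)*(x - 3)*(x + 1)*(x + 4)*(x^2 - 2*x - 8) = (x - 4)*(x - 3)*(x + 1)*(x + 2)*(x + 4)*(x - 4)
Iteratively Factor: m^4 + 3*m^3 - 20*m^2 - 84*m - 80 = (m + 2)*(m^3 + m^2 - 22*m - 40) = (m + 2)*(m + 4)*(m^2 - 3*m - 10) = (m + 2)^2*(m + 4)*(m - 5)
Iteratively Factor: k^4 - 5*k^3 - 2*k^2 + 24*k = (k - 4)*(k^3 - k^2 - 6*k) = (k - 4)*(k - 3)*(k^2 + 2*k) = k*(k - 4)*(k - 3)*(k + 2)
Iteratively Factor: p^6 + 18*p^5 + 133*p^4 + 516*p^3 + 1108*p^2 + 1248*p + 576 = (p + 3)*(p^5 + 15*p^4 + 88*p^3 + 252*p^2 + 352*p + 192) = (p + 2)*(p + 3)*(p^4 + 13*p^3 + 62*p^2 + 128*p + 96) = (p + 2)*(p + 3)*(p + 4)*(p^3 + 9*p^2 + 26*p + 24) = (p + 2)^2*(p + 3)*(p + 4)*(p^2 + 7*p + 12) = (p + 2)^2*(p + 3)*(p + 4)^2*(p + 3)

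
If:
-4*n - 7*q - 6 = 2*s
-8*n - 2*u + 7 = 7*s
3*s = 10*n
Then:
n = 21/94 - 3*u/47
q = 32*u/329 - 394/329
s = 35/47 - 10*u/47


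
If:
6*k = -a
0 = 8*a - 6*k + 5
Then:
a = -5/9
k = 5/54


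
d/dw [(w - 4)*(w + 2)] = 2*w - 2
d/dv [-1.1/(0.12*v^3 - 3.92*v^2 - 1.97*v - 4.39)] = (0.396*v^2 - 8.624*v - 2.167)/(-0.12*v^3 + 3.92*v^2 + 1.97*v + 4.39)^2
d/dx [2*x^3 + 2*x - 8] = 6*x^2 + 2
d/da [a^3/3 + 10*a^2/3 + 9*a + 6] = a^2 + 20*a/3 + 9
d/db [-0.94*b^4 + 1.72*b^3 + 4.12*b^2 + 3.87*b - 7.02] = -3.76*b^3 + 5.16*b^2 + 8.24*b + 3.87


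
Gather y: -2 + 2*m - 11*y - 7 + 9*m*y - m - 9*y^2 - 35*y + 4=m - 9*y^2 + y*(9*m - 46) - 5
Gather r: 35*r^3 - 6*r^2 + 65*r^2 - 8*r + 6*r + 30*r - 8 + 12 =35*r^3 + 59*r^2 + 28*r + 4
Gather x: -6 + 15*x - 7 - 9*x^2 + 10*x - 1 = -9*x^2 + 25*x - 14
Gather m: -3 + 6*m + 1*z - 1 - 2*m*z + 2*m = m*(8 - 2*z) + z - 4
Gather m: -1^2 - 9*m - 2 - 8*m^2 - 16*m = -8*m^2 - 25*m - 3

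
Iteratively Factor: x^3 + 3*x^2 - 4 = (x - 1)*(x^2 + 4*x + 4) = (x - 1)*(x + 2)*(x + 2)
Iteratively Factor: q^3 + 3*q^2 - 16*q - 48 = (q + 4)*(q^2 - q - 12) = (q + 3)*(q + 4)*(q - 4)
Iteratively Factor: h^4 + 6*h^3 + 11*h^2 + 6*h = (h + 2)*(h^3 + 4*h^2 + 3*h) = (h + 2)*(h + 3)*(h^2 + h) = h*(h + 2)*(h + 3)*(h + 1)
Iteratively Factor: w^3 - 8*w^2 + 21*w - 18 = (w - 3)*(w^2 - 5*w + 6) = (w - 3)^2*(w - 2)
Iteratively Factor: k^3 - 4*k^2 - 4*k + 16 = (k - 4)*(k^2 - 4) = (k - 4)*(k - 2)*(k + 2)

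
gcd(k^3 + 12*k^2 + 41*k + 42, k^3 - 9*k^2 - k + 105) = k + 3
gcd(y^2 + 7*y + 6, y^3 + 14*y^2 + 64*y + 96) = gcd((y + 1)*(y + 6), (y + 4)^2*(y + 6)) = y + 6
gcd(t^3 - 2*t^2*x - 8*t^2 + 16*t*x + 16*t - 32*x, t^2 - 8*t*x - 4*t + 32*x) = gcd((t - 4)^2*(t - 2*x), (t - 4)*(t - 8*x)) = t - 4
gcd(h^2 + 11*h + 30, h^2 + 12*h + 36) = h + 6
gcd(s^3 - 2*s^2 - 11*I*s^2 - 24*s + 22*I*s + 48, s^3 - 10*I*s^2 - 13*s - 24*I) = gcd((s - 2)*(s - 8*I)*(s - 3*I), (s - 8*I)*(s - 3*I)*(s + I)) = s^2 - 11*I*s - 24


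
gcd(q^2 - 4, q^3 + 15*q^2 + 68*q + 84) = q + 2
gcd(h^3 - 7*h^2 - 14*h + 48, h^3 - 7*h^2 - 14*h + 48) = h^3 - 7*h^2 - 14*h + 48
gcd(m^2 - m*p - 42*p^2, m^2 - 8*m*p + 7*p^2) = -m + 7*p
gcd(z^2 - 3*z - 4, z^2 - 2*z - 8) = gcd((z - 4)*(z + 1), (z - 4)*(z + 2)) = z - 4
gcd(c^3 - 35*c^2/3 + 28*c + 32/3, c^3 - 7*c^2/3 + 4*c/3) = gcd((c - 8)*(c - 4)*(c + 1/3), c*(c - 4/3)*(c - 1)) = 1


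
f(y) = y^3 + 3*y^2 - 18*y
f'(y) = 3*y^2 + 6*y - 18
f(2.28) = -13.59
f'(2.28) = 11.28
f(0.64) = -10.03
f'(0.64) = -12.93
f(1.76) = -16.94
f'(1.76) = 1.85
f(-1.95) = 39.09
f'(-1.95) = -18.29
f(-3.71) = 57.01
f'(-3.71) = 1.03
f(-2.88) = 52.84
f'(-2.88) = -10.40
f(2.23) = -14.13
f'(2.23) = 10.30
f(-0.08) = 1.46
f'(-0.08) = -18.46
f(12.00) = 1944.00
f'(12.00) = 486.00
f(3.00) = 0.00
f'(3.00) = 27.00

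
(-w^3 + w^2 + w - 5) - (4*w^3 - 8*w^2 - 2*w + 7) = -5*w^3 + 9*w^2 + 3*w - 12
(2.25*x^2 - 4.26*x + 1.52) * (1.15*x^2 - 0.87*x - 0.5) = 2.5875*x^4 - 6.8565*x^3 + 4.3292*x^2 + 0.8076*x - 0.76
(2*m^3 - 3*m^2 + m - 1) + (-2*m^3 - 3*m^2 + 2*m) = -6*m^2 + 3*m - 1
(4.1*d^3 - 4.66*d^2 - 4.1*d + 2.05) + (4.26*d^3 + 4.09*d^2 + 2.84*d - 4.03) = 8.36*d^3 - 0.57*d^2 - 1.26*d - 1.98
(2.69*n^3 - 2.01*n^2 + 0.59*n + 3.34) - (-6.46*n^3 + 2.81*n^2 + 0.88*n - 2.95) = 9.15*n^3 - 4.82*n^2 - 0.29*n + 6.29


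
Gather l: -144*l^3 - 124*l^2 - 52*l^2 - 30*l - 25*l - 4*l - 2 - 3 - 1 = -144*l^3 - 176*l^2 - 59*l - 6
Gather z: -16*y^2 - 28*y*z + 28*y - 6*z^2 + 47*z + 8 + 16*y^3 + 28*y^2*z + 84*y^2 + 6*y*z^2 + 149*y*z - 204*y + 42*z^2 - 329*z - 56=16*y^3 + 68*y^2 - 176*y + z^2*(6*y + 36) + z*(28*y^2 + 121*y - 282) - 48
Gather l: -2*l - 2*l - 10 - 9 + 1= -4*l - 18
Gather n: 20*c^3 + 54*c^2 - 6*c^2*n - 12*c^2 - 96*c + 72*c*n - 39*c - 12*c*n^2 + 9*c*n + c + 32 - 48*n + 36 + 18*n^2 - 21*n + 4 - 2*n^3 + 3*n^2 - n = 20*c^3 + 42*c^2 - 134*c - 2*n^3 + n^2*(21 - 12*c) + n*(-6*c^2 + 81*c - 70) + 72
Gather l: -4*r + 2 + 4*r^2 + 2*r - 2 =4*r^2 - 2*r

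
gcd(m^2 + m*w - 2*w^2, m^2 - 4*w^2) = m + 2*w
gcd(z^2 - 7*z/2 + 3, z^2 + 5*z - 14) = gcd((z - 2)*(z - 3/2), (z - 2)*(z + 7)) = z - 2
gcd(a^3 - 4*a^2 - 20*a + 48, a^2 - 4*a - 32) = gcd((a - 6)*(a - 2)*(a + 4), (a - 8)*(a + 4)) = a + 4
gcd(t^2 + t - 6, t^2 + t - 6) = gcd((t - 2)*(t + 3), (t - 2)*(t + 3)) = t^2 + t - 6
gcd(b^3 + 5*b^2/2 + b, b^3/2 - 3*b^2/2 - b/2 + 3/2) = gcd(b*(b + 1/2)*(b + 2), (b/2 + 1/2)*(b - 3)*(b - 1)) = 1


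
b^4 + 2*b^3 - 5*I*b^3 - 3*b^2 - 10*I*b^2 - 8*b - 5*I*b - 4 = (b + 1)^2*(b - 4*I)*(b - I)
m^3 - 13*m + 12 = (m - 3)*(m - 1)*(m + 4)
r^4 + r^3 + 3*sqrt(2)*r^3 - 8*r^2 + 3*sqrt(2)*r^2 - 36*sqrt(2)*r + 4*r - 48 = (r - 3)*(r + 4)*(r + sqrt(2))*(r + 2*sqrt(2))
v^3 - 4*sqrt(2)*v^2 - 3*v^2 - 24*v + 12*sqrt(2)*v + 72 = (v - 3)*(v - 6*sqrt(2))*(v + 2*sqrt(2))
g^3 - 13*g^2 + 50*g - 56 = (g - 7)*(g - 4)*(g - 2)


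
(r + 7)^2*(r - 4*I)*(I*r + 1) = I*r^4 + 5*r^3 + 14*I*r^3 + 70*r^2 + 45*I*r^2 + 245*r - 56*I*r - 196*I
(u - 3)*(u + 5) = u^2 + 2*u - 15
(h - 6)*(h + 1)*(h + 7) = h^3 + 2*h^2 - 41*h - 42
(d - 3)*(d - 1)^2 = d^3 - 5*d^2 + 7*d - 3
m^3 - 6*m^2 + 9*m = m*(m - 3)^2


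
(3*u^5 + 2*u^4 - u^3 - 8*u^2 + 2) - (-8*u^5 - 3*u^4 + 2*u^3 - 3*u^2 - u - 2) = 11*u^5 + 5*u^4 - 3*u^3 - 5*u^2 + u + 4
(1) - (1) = 0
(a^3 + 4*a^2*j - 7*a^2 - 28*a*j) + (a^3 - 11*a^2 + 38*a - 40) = 2*a^3 + 4*a^2*j - 18*a^2 - 28*a*j + 38*a - 40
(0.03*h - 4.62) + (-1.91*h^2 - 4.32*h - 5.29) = -1.91*h^2 - 4.29*h - 9.91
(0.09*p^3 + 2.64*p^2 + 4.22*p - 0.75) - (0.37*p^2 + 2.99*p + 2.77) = 0.09*p^3 + 2.27*p^2 + 1.23*p - 3.52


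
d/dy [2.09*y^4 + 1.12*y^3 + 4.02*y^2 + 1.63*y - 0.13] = 8.36*y^3 + 3.36*y^2 + 8.04*y + 1.63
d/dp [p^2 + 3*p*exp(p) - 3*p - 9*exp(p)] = 3*p*exp(p) + 2*p - 6*exp(p) - 3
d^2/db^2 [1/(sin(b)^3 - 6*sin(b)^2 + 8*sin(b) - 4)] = (-9*sin(b)^6 + 66*sin(b)^5 - 148*sin(b)^4 + 12*sin(b)^3 + 296*sin(b)^2 - 296*sin(b) + 80)/(sin(b)^3 - 6*sin(b)^2 + 8*sin(b) - 4)^3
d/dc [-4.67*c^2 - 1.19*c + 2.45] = -9.34*c - 1.19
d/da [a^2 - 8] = 2*a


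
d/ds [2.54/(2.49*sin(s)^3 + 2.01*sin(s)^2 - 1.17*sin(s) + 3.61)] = (-18.9738*sin(s)^2 - 10.2108*sin(s) + 2.9718)*cos(s)/(2.49*sin(s)^3 + 2.01*sin(s)^2 - 1.17*sin(s) + 3.61)^2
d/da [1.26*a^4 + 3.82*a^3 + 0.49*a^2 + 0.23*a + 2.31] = 5.04*a^3 + 11.46*a^2 + 0.98*a + 0.23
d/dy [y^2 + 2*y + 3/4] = 2*y + 2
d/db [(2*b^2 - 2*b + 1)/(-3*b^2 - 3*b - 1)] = (-12*b^2 + 2*b + 5)/(9*b^4 + 18*b^3 + 15*b^2 + 6*b + 1)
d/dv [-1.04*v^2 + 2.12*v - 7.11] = 2.12 - 2.08*v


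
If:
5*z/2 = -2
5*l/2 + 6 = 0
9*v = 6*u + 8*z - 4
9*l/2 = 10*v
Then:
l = -12/5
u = 17/150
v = -27/25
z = -4/5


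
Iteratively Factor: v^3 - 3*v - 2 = (v + 1)*(v^2 - v - 2) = (v - 2)*(v + 1)*(v + 1)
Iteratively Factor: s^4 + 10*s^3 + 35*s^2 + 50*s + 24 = (s + 2)*(s^3 + 8*s^2 + 19*s + 12) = (s + 2)*(s + 3)*(s^2 + 5*s + 4) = (s + 2)*(s + 3)*(s + 4)*(s + 1)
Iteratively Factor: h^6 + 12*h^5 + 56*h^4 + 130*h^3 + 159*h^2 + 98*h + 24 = (h + 1)*(h^5 + 11*h^4 + 45*h^3 + 85*h^2 + 74*h + 24) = (h + 1)*(h + 3)*(h^4 + 8*h^3 + 21*h^2 + 22*h + 8) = (h + 1)^2*(h + 3)*(h^3 + 7*h^2 + 14*h + 8) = (h + 1)^2*(h + 3)*(h + 4)*(h^2 + 3*h + 2) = (h + 1)^3*(h + 3)*(h + 4)*(h + 2)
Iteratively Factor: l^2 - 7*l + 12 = (l - 4)*(l - 3)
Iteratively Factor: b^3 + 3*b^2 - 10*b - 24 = (b - 3)*(b^2 + 6*b + 8) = (b - 3)*(b + 2)*(b + 4)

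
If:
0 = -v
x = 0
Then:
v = 0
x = 0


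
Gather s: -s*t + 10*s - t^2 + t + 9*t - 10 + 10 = s*(10 - t) - t^2 + 10*t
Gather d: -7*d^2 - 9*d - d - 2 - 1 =-7*d^2 - 10*d - 3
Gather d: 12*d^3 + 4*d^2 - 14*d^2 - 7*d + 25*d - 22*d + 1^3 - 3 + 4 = 12*d^3 - 10*d^2 - 4*d + 2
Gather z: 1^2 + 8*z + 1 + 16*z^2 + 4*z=16*z^2 + 12*z + 2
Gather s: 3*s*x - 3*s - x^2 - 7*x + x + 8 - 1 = s*(3*x - 3) - x^2 - 6*x + 7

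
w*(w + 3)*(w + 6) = w^3 + 9*w^2 + 18*w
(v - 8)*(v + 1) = v^2 - 7*v - 8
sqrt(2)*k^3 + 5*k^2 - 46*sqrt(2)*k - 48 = (k - 4*sqrt(2))*(k + 6*sqrt(2))*(sqrt(2)*k + 1)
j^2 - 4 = (j - 2)*(j + 2)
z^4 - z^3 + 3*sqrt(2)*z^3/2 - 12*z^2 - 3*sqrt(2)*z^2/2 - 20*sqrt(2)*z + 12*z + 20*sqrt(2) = (z - 1)*(z - 5*sqrt(2)/2)*(z + 2*sqrt(2))^2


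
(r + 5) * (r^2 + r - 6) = r^3 + 6*r^2 - r - 30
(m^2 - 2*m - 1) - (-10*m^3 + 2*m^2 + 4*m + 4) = 10*m^3 - m^2 - 6*m - 5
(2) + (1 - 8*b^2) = 3 - 8*b^2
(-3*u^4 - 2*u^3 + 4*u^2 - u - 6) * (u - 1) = -3*u^5 + u^4 + 6*u^3 - 5*u^2 - 5*u + 6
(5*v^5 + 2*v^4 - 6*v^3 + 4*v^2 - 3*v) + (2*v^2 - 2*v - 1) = 5*v^5 + 2*v^4 - 6*v^3 + 6*v^2 - 5*v - 1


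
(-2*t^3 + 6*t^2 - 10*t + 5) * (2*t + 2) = -4*t^4 + 8*t^3 - 8*t^2 - 10*t + 10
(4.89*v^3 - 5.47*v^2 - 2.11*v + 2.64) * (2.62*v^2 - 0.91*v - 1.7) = 12.8118*v^5 - 18.7813*v^4 - 8.8635*v^3 + 18.1359*v^2 + 1.1846*v - 4.488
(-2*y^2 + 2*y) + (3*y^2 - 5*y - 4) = y^2 - 3*y - 4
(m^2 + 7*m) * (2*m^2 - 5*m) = 2*m^4 + 9*m^3 - 35*m^2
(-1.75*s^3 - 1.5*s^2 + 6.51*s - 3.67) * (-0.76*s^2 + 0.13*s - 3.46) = 1.33*s^5 + 0.9125*s^4 + 0.9124*s^3 + 8.8255*s^2 - 23.0017*s + 12.6982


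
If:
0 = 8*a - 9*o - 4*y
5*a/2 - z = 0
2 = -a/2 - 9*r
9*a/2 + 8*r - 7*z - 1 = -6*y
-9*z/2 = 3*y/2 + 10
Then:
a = -385/526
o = -905/7101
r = -191/1052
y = -3715/3156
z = -1925/1052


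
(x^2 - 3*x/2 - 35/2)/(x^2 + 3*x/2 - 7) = (x - 5)/(x - 2)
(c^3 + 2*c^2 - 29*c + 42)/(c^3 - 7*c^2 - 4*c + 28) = (c^2 + 4*c - 21)/(c^2 - 5*c - 14)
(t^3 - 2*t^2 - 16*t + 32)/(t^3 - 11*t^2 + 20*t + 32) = (t^2 + 2*t - 8)/(t^2 - 7*t - 8)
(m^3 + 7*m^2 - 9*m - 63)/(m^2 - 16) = (m^3 + 7*m^2 - 9*m - 63)/(m^2 - 16)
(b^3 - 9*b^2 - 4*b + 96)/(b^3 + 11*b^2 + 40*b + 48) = (b^2 - 12*b + 32)/(b^2 + 8*b + 16)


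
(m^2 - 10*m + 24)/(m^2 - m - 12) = (m - 6)/(m + 3)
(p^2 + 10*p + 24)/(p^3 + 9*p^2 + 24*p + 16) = (p + 6)/(p^2 + 5*p + 4)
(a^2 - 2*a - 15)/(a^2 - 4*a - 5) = (a + 3)/(a + 1)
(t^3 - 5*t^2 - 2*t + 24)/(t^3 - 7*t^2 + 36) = (t - 4)/(t - 6)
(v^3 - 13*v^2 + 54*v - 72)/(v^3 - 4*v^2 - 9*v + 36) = (v - 6)/(v + 3)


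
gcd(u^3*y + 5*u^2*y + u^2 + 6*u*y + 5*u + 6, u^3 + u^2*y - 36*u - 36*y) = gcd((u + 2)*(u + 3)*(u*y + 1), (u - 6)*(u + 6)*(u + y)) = 1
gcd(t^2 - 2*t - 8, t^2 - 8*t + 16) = t - 4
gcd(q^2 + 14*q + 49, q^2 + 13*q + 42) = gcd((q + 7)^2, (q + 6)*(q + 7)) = q + 7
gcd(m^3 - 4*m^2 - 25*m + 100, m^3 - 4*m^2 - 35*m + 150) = m - 5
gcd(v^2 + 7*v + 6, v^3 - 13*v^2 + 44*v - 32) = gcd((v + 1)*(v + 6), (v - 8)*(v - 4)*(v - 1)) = 1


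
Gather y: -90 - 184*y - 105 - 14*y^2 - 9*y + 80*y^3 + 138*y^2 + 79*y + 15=80*y^3 + 124*y^2 - 114*y - 180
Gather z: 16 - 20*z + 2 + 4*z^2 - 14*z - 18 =4*z^2 - 34*z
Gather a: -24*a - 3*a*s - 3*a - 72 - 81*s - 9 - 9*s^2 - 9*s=a*(-3*s - 27) - 9*s^2 - 90*s - 81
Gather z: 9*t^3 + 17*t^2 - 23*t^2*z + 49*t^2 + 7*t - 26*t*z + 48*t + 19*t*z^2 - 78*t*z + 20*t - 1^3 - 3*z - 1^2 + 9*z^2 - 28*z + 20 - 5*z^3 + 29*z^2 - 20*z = 9*t^3 + 66*t^2 + 75*t - 5*z^3 + z^2*(19*t + 38) + z*(-23*t^2 - 104*t - 51) + 18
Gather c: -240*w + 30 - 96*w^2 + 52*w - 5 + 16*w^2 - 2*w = -80*w^2 - 190*w + 25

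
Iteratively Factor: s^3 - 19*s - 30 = (s + 2)*(s^2 - 2*s - 15) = (s + 2)*(s + 3)*(s - 5)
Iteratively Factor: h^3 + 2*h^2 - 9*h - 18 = (h + 3)*(h^2 - h - 6) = (h - 3)*(h + 3)*(h + 2)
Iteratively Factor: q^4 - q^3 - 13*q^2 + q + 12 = (q + 1)*(q^3 - 2*q^2 - 11*q + 12) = (q - 4)*(q + 1)*(q^2 + 2*q - 3) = (q - 4)*(q + 1)*(q + 3)*(q - 1)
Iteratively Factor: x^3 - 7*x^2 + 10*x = (x - 2)*(x^2 - 5*x) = x*(x - 2)*(x - 5)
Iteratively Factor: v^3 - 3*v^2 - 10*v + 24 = (v - 2)*(v^2 - v - 12) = (v - 2)*(v + 3)*(v - 4)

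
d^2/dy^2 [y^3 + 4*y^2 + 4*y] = 6*y + 8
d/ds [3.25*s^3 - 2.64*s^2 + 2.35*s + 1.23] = 9.75*s^2 - 5.28*s + 2.35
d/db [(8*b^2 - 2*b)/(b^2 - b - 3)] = 6*(-b^2 - 8*b + 1)/(b^4 - 2*b^3 - 5*b^2 + 6*b + 9)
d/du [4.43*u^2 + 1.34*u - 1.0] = 8.86*u + 1.34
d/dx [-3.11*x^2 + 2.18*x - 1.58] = 2.18 - 6.22*x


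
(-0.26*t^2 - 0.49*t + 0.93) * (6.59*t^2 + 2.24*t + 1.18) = -1.7134*t^4 - 3.8115*t^3 + 4.7243*t^2 + 1.505*t + 1.0974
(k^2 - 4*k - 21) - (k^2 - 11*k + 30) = 7*k - 51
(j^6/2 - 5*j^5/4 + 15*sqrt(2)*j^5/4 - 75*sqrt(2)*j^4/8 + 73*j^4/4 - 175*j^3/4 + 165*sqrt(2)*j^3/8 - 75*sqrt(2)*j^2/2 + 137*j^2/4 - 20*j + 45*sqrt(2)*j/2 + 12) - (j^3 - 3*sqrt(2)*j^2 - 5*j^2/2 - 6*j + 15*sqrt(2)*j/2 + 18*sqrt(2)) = j^6/2 - 5*j^5/4 + 15*sqrt(2)*j^5/4 - 75*sqrt(2)*j^4/8 + 73*j^4/4 - 179*j^3/4 + 165*sqrt(2)*j^3/8 - 69*sqrt(2)*j^2/2 + 147*j^2/4 - 14*j + 15*sqrt(2)*j - 18*sqrt(2) + 12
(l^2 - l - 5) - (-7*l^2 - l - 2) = 8*l^2 - 3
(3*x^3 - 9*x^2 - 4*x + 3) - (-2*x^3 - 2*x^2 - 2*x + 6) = 5*x^3 - 7*x^2 - 2*x - 3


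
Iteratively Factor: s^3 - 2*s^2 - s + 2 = (s - 1)*(s^2 - s - 2) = (s - 2)*(s - 1)*(s + 1)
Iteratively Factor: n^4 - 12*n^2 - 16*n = (n)*(n^3 - 12*n - 16) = n*(n + 2)*(n^2 - 2*n - 8) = n*(n - 4)*(n + 2)*(n + 2)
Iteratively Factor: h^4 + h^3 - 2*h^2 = (h - 1)*(h^3 + 2*h^2) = h*(h - 1)*(h^2 + 2*h) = h*(h - 1)*(h + 2)*(h)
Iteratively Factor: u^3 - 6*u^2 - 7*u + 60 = (u + 3)*(u^2 - 9*u + 20) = (u - 5)*(u + 3)*(u - 4)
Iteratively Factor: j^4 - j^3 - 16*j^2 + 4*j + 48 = (j - 4)*(j^3 + 3*j^2 - 4*j - 12) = (j - 4)*(j + 2)*(j^2 + j - 6) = (j - 4)*(j - 2)*(j + 2)*(j + 3)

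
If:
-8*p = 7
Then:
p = -7/8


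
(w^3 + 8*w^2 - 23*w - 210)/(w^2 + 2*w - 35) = w + 6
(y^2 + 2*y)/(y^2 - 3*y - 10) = y/(y - 5)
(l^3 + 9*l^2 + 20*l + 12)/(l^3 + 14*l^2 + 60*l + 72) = (l + 1)/(l + 6)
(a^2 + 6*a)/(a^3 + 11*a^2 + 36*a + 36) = a/(a^2 + 5*a + 6)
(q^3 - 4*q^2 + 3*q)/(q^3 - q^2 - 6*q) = (q - 1)/(q + 2)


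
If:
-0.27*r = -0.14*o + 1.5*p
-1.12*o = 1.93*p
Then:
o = 0.267203363757563*r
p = -0.155061019382627*r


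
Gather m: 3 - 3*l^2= 3 - 3*l^2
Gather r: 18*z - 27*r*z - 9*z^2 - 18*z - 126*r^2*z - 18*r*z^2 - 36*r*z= -126*r^2*z + r*(-18*z^2 - 63*z) - 9*z^2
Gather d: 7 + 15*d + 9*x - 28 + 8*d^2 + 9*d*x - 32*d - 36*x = 8*d^2 + d*(9*x - 17) - 27*x - 21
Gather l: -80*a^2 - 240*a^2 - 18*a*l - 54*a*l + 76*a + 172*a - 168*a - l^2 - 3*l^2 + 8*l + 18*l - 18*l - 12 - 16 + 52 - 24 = -320*a^2 + 80*a - 4*l^2 + l*(8 - 72*a)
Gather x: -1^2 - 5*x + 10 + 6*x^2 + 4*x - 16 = 6*x^2 - x - 7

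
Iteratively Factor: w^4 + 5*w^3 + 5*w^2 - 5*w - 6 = (w + 2)*(w^3 + 3*w^2 - w - 3) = (w + 1)*(w + 2)*(w^2 + 2*w - 3) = (w - 1)*(w + 1)*(w + 2)*(w + 3)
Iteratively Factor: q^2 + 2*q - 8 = (q - 2)*(q + 4)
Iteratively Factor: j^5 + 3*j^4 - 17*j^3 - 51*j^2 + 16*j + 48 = (j + 3)*(j^4 - 17*j^2 + 16) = (j - 1)*(j + 3)*(j^3 + j^2 - 16*j - 16) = (j - 1)*(j + 3)*(j + 4)*(j^2 - 3*j - 4) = (j - 4)*(j - 1)*(j + 3)*(j + 4)*(j + 1)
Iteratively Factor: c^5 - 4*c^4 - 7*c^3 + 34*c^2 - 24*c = (c)*(c^4 - 4*c^3 - 7*c^2 + 34*c - 24) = c*(c - 1)*(c^3 - 3*c^2 - 10*c + 24) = c*(c - 2)*(c - 1)*(c^2 - c - 12) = c*(c - 2)*(c - 1)*(c + 3)*(c - 4)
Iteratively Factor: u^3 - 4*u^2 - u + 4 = (u - 4)*(u^2 - 1) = (u - 4)*(u - 1)*(u + 1)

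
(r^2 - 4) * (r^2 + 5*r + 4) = r^4 + 5*r^3 - 20*r - 16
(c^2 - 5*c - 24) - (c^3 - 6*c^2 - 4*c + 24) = -c^3 + 7*c^2 - c - 48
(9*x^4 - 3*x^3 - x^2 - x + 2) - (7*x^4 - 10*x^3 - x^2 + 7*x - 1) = 2*x^4 + 7*x^3 - 8*x + 3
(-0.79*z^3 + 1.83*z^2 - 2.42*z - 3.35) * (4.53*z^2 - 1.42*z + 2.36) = -3.5787*z^5 + 9.4117*z^4 - 15.4256*z^3 - 7.4203*z^2 - 0.9542*z - 7.906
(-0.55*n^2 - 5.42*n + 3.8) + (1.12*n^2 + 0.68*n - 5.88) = 0.57*n^2 - 4.74*n - 2.08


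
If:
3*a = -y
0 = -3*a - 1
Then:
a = -1/3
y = 1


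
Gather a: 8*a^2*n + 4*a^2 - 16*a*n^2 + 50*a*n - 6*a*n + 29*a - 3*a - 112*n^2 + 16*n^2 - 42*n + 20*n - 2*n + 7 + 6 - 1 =a^2*(8*n + 4) + a*(-16*n^2 + 44*n + 26) - 96*n^2 - 24*n + 12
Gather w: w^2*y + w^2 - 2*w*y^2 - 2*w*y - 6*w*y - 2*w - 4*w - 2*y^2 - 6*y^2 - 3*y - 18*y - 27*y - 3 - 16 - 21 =w^2*(y + 1) + w*(-2*y^2 - 8*y - 6) - 8*y^2 - 48*y - 40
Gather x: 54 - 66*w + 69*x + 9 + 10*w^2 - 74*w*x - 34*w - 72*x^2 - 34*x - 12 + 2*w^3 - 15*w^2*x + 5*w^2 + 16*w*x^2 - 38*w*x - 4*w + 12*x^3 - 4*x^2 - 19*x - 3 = 2*w^3 + 15*w^2 - 104*w + 12*x^3 + x^2*(16*w - 76) + x*(-15*w^2 - 112*w + 16) + 48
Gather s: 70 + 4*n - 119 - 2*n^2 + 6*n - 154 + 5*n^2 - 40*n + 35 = 3*n^2 - 30*n - 168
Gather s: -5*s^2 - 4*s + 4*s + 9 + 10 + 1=20 - 5*s^2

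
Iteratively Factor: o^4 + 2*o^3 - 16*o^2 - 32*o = (o - 4)*(o^3 + 6*o^2 + 8*o) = (o - 4)*(o + 4)*(o^2 + 2*o) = (o - 4)*(o + 2)*(o + 4)*(o)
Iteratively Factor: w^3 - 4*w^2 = (w)*(w^2 - 4*w) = w*(w - 4)*(w)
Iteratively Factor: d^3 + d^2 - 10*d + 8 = (d - 2)*(d^2 + 3*d - 4) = (d - 2)*(d - 1)*(d + 4)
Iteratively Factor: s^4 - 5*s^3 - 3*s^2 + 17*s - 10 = (s - 1)*(s^3 - 4*s^2 - 7*s + 10) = (s - 1)^2*(s^2 - 3*s - 10) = (s - 5)*(s - 1)^2*(s + 2)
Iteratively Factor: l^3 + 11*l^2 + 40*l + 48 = (l + 3)*(l^2 + 8*l + 16) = (l + 3)*(l + 4)*(l + 4)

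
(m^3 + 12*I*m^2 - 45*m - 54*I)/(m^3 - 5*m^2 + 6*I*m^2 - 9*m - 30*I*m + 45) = (m + 6*I)/(m - 5)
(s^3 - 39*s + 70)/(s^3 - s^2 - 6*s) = (-s^3 + 39*s - 70)/(s*(-s^2 + s + 6))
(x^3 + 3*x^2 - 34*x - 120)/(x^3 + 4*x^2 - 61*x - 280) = (x^2 - 2*x - 24)/(x^2 - x - 56)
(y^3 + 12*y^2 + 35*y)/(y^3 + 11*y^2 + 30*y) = (y + 7)/(y + 6)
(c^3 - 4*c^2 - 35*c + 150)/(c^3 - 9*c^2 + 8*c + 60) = (c^2 + c - 30)/(c^2 - 4*c - 12)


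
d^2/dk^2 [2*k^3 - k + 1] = 12*k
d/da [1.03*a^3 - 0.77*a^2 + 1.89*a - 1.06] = 3.09*a^2 - 1.54*a + 1.89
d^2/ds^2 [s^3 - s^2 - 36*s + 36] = 6*s - 2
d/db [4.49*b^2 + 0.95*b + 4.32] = 8.98*b + 0.95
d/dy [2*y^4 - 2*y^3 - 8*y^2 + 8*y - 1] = 8*y^3 - 6*y^2 - 16*y + 8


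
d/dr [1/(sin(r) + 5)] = -cos(r)/(sin(r) + 5)^2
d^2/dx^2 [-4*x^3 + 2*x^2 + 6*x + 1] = 4 - 24*x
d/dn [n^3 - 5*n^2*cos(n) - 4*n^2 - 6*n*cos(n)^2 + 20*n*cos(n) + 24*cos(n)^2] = 5*n^2*sin(n) + 3*n^2 - 20*n*sin(n) + 6*n*sin(2*n) - 10*n*cos(n) - 8*n - 24*sin(2*n) - 6*cos(n)^2 + 20*cos(n)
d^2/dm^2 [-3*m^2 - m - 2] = -6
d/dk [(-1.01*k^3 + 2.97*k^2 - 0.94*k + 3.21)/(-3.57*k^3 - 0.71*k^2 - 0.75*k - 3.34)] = (11.32*k^4 - 5.1966*k^3 + 41.6044*k^2 - 15.2814*k + 5.5471)/(12.7449*k^6 + 5.0694*k^5 + 5.8591*k^4 + 24.9126*k^3 + 5.3053*k^2 + 5.01*k + 11.1556)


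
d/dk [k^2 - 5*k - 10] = 2*k - 5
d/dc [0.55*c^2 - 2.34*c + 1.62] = 1.1*c - 2.34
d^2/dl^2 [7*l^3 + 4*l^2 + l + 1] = 42*l + 8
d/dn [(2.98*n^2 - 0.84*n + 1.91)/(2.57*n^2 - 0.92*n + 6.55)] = (-0.5828*n^2 + 29.2206*n - 3.7448)/(6.6049*n^4 - 4.7288*n^3 + 34.5134*n^2 - 12.052*n + 42.9025)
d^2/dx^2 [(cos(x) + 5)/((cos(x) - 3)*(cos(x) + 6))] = (-17*(1 - cos(x)^2)^2 - cos(x)^5 - 151*cos(x)^3 - 463*cos(x)^2 - 396*cos(x) + 395)/((cos(x) - 3)^3*(cos(x) + 6)^3)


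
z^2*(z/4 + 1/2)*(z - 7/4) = z^4/4 + z^3/16 - 7*z^2/8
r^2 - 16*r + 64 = (r - 8)^2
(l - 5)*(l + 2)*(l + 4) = l^3 + l^2 - 22*l - 40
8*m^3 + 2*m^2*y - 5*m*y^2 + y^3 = (-4*m + y)*(-2*m + y)*(m + y)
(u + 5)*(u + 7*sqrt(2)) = u^2 + 5*u + 7*sqrt(2)*u + 35*sqrt(2)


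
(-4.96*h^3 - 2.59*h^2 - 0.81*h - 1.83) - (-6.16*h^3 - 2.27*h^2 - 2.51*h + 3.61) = 1.2*h^3 - 0.32*h^2 + 1.7*h - 5.44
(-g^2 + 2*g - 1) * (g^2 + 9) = -g^4 + 2*g^3 - 10*g^2 + 18*g - 9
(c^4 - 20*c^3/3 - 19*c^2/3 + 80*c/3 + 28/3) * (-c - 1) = -c^5 + 17*c^4/3 + 13*c^3 - 61*c^2/3 - 36*c - 28/3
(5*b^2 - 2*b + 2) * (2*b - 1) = 10*b^3 - 9*b^2 + 6*b - 2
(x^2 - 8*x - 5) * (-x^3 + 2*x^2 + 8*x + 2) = -x^5 + 10*x^4 - 3*x^3 - 72*x^2 - 56*x - 10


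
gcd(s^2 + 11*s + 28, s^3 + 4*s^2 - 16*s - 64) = s + 4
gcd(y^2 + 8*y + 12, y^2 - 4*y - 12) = y + 2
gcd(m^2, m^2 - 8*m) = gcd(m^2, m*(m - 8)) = m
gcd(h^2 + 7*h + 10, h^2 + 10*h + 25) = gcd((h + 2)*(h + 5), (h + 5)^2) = h + 5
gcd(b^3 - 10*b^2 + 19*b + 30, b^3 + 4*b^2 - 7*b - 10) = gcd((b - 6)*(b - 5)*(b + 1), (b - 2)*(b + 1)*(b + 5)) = b + 1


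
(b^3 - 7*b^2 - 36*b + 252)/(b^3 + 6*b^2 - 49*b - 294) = (b - 6)/(b + 7)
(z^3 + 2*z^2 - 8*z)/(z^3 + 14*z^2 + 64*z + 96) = z*(z - 2)/(z^2 + 10*z + 24)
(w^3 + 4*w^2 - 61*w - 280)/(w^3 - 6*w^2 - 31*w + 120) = (w + 7)/(w - 3)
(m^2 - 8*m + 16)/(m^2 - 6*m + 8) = (m - 4)/(m - 2)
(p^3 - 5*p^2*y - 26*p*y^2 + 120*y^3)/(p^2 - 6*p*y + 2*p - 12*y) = (p^2 + p*y - 20*y^2)/(p + 2)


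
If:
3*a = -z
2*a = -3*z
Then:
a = 0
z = 0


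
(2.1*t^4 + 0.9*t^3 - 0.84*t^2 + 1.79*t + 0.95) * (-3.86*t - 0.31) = -8.106*t^5 - 4.125*t^4 + 2.9634*t^3 - 6.649*t^2 - 4.2219*t - 0.2945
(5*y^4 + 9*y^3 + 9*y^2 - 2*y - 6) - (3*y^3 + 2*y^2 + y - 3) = 5*y^4 + 6*y^3 + 7*y^2 - 3*y - 3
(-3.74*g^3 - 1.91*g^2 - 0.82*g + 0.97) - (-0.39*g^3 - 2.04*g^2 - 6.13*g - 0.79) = -3.35*g^3 + 0.13*g^2 + 5.31*g + 1.76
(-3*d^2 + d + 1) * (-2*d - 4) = 6*d^3 + 10*d^2 - 6*d - 4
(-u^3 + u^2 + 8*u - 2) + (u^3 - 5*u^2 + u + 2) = -4*u^2 + 9*u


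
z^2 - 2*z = z*(z - 2)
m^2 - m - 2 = (m - 2)*(m + 1)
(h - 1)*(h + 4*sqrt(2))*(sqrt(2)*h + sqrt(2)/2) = sqrt(2)*h^3 - sqrt(2)*h^2/2 + 8*h^2 - 4*h - sqrt(2)*h/2 - 4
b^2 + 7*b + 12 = (b + 3)*(b + 4)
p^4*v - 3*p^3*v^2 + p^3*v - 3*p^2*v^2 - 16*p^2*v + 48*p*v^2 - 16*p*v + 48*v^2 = (p - 4)*(p + 4)*(p - 3*v)*(p*v + v)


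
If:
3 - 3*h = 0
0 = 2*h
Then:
No Solution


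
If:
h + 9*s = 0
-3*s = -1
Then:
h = -3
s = 1/3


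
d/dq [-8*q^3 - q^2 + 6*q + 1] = -24*q^2 - 2*q + 6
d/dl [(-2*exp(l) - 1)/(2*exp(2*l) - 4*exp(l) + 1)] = (4*exp(2*l) + 4*exp(l) - 6)*exp(l)/(4*exp(4*l) - 16*exp(3*l) + 20*exp(2*l) - 8*exp(l) + 1)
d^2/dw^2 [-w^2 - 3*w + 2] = -2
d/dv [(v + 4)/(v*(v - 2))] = (-v^2 - 8*v + 8)/(v^2*(v^2 - 4*v + 4))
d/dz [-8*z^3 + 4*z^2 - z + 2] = -24*z^2 + 8*z - 1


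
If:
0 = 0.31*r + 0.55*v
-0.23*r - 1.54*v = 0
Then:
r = 0.00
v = 0.00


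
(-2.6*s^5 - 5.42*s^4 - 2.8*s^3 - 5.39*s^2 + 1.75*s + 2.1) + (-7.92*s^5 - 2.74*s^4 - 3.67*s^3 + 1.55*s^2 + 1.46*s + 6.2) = -10.52*s^5 - 8.16*s^4 - 6.47*s^3 - 3.84*s^2 + 3.21*s + 8.3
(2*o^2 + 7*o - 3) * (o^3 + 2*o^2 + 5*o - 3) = 2*o^5 + 11*o^4 + 21*o^3 + 23*o^2 - 36*o + 9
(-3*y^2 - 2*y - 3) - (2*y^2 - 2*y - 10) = 7 - 5*y^2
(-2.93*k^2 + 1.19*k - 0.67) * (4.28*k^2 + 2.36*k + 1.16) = -12.5404*k^4 - 1.8216*k^3 - 3.458*k^2 - 0.2008*k - 0.7772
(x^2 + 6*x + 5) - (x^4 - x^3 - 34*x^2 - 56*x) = -x^4 + x^3 + 35*x^2 + 62*x + 5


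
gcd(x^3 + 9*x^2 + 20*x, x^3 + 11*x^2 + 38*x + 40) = x^2 + 9*x + 20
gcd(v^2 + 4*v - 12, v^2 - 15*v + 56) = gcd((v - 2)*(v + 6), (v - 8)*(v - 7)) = 1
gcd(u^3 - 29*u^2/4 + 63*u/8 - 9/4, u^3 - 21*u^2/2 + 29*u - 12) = u^2 - 13*u/2 + 3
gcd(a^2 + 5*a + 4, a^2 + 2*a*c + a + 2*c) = a + 1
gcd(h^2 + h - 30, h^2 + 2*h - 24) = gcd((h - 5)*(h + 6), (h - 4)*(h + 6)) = h + 6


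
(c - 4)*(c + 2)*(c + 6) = c^3 + 4*c^2 - 20*c - 48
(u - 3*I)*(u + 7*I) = u^2 + 4*I*u + 21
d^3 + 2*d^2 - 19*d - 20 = (d - 4)*(d + 1)*(d + 5)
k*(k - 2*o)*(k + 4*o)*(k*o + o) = k^4*o + 2*k^3*o^2 + k^3*o - 8*k^2*o^3 + 2*k^2*o^2 - 8*k*o^3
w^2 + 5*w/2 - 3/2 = (w - 1/2)*(w + 3)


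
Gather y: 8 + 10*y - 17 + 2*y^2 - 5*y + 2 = 2*y^2 + 5*y - 7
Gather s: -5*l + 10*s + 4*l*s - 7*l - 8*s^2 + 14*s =-12*l - 8*s^2 + s*(4*l + 24)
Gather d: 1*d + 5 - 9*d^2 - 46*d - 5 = -9*d^2 - 45*d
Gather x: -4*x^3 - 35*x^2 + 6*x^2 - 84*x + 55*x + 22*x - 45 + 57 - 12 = -4*x^3 - 29*x^2 - 7*x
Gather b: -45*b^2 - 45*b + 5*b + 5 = -45*b^2 - 40*b + 5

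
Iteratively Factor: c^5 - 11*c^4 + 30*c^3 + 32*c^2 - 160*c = (c)*(c^4 - 11*c^3 + 30*c^2 + 32*c - 160) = c*(c - 4)*(c^3 - 7*c^2 + 2*c + 40) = c*(c - 5)*(c - 4)*(c^2 - 2*c - 8) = c*(c - 5)*(c - 4)^2*(c + 2)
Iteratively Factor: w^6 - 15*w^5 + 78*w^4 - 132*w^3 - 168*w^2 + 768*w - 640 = (w - 2)*(w^5 - 13*w^4 + 52*w^3 - 28*w^2 - 224*w + 320) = (w - 2)*(w + 2)*(w^4 - 15*w^3 + 82*w^2 - 192*w + 160) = (w - 2)^2*(w + 2)*(w^3 - 13*w^2 + 56*w - 80) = (w - 4)*(w - 2)^2*(w + 2)*(w^2 - 9*w + 20) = (w - 5)*(w - 4)*(w - 2)^2*(w + 2)*(w - 4)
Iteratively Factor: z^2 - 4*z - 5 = (z + 1)*(z - 5)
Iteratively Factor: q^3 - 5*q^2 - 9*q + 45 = (q + 3)*(q^2 - 8*q + 15) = (q - 3)*(q + 3)*(q - 5)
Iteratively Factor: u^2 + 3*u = (u + 3)*(u)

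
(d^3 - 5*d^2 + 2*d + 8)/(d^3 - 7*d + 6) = (d^2 - 3*d - 4)/(d^2 + 2*d - 3)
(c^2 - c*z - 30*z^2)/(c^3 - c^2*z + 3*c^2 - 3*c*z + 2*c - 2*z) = (c^2 - c*z - 30*z^2)/(c^3 - c^2*z + 3*c^2 - 3*c*z + 2*c - 2*z)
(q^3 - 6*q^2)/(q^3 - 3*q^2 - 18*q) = q/(q + 3)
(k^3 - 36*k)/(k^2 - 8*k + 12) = k*(k + 6)/(k - 2)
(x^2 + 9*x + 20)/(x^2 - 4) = (x^2 + 9*x + 20)/(x^2 - 4)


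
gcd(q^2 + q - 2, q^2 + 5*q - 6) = q - 1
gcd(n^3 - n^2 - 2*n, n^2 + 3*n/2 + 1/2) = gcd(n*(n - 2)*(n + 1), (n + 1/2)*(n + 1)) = n + 1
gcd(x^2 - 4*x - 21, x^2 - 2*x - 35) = x - 7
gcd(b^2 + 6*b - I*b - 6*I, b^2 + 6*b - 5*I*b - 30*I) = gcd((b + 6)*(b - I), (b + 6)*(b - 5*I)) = b + 6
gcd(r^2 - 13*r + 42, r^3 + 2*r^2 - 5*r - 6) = 1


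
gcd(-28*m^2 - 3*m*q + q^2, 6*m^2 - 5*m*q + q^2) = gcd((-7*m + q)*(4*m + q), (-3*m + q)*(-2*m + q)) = 1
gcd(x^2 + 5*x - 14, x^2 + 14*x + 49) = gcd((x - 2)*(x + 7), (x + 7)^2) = x + 7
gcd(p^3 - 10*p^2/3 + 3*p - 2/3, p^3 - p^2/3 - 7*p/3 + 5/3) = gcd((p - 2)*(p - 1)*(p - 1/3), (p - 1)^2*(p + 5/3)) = p - 1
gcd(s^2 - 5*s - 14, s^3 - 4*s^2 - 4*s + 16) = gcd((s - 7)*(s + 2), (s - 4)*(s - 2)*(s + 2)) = s + 2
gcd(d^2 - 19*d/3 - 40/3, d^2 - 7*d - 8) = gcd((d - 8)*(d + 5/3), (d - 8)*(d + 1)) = d - 8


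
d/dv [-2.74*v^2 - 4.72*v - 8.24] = -5.48*v - 4.72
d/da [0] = 0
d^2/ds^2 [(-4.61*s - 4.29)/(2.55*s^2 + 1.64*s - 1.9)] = (-(4.61*s + 4.29)*(5.1*s + 1.64)*(10.2*s + 3.28) + (70.533*s + 36.9998)*(2.55*s^2 + 1.64*s - 1.9))/(2.55*s^2 + 1.64*s - 1.9)^3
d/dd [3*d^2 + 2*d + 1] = 6*d + 2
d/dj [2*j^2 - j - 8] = 4*j - 1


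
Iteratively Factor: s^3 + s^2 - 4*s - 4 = (s + 1)*(s^2 - 4) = (s + 1)*(s + 2)*(s - 2)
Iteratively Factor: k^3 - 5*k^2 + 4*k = (k)*(k^2 - 5*k + 4) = k*(k - 1)*(k - 4)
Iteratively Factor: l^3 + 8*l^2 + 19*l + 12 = (l + 1)*(l^2 + 7*l + 12) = (l + 1)*(l + 4)*(l + 3)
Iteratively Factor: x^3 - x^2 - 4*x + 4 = (x - 1)*(x^2 - 4) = (x - 2)*(x - 1)*(x + 2)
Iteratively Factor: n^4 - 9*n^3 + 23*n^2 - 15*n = (n)*(n^3 - 9*n^2 + 23*n - 15) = n*(n - 5)*(n^2 - 4*n + 3) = n*(n - 5)*(n - 3)*(n - 1)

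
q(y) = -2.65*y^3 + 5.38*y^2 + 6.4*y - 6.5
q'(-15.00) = -1943.75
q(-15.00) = 10051.75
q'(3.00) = -32.87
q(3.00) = -10.43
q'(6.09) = -222.92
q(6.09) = -366.54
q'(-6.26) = -372.50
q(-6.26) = 814.35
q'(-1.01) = -12.58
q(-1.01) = -4.75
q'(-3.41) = -122.73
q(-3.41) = 139.31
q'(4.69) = -118.00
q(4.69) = -131.52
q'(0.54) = 9.89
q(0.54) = -1.89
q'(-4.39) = -194.05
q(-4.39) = 293.29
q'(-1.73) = -36.01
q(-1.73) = 12.25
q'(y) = -7.95*y^2 + 10.76*y + 6.4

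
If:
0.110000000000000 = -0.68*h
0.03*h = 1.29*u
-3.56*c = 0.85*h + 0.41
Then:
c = -0.08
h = -0.16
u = -0.00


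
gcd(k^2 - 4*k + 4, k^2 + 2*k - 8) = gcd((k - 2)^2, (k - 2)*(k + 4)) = k - 2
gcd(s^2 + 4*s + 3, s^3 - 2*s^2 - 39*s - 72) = s + 3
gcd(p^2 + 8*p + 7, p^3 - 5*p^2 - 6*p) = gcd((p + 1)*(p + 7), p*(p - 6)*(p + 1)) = p + 1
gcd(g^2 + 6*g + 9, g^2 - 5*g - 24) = g + 3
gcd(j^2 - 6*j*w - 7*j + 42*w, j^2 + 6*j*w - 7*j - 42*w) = j - 7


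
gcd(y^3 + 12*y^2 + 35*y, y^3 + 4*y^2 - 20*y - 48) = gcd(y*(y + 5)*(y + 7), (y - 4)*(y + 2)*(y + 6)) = 1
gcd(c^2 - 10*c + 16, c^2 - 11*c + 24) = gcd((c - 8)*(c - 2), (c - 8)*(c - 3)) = c - 8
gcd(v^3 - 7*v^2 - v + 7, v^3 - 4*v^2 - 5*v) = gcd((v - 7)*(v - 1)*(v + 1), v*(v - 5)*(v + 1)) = v + 1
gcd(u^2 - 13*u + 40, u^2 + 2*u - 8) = 1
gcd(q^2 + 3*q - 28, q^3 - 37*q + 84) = q^2 + 3*q - 28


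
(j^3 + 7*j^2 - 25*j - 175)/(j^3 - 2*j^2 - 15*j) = (j^2 + 12*j + 35)/(j*(j + 3))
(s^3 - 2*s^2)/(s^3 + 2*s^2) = (s - 2)/(s + 2)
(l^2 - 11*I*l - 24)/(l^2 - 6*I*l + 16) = (l - 3*I)/(l + 2*I)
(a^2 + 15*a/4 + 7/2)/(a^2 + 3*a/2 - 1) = (4*a + 7)/(2*(2*a - 1))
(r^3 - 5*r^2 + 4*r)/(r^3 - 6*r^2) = (r^2 - 5*r + 4)/(r*(r - 6))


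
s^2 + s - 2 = (s - 1)*(s + 2)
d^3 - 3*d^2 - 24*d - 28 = (d - 7)*(d + 2)^2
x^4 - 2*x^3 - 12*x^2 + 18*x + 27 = (x - 3)^2*(x + 1)*(x + 3)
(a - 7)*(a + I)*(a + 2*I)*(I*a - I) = I*a^4 - 3*a^3 - 8*I*a^3 + 24*a^2 + 5*I*a^2 - 21*a + 16*I*a - 14*I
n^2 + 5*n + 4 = (n + 1)*(n + 4)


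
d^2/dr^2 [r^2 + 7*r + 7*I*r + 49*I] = 2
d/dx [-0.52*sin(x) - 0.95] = -0.52*cos(x)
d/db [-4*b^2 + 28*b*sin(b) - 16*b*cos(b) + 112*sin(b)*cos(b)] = 16*b*sin(b) + 28*b*cos(b) - 8*b + 28*sin(b) - 16*cos(b) + 112*cos(2*b)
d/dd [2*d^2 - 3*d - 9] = 4*d - 3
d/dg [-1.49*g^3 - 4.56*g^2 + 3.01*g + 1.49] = -4.47*g^2 - 9.12*g + 3.01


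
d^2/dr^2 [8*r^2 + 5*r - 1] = 16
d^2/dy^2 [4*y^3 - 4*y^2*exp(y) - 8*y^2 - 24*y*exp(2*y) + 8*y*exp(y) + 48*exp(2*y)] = -4*y^2*exp(y) - 96*y*exp(2*y) - 8*y*exp(y) + 24*y + 96*exp(2*y) + 8*exp(y) - 16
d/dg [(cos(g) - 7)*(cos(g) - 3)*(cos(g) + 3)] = (-3*cos(g)^2 + 14*cos(g) + 9)*sin(g)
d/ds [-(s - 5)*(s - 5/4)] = 25/4 - 2*s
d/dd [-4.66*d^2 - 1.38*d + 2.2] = -9.32*d - 1.38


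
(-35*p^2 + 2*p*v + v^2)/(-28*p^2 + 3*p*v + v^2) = (5*p - v)/(4*p - v)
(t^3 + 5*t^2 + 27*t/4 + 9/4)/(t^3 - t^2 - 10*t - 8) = (t^3 + 5*t^2 + 27*t/4 + 9/4)/(t^3 - t^2 - 10*t - 8)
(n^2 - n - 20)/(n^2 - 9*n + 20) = (n + 4)/(n - 4)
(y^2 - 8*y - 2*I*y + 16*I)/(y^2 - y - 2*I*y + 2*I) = (y - 8)/(y - 1)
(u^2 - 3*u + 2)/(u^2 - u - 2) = (u - 1)/(u + 1)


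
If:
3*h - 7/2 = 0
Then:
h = 7/6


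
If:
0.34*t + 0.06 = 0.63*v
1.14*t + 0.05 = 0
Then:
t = -0.04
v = 0.07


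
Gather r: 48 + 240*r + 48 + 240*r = 480*r + 96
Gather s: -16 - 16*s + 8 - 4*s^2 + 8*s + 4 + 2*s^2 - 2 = -2*s^2 - 8*s - 6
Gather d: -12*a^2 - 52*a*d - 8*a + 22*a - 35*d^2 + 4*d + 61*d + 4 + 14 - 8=-12*a^2 + 14*a - 35*d^2 + d*(65 - 52*a) + 10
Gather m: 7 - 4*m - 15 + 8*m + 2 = 4*m - 6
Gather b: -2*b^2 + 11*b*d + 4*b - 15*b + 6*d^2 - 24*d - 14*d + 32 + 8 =-2*b^2 + b*(11*d - 11) + 6*d^2 - 38*d + 40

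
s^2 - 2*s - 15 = (s - 5)*(s + 3)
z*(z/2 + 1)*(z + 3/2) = z^3/2 + 7*z^2/4 + 3*z/2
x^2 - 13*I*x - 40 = (x - 8*I)*(x - 5*I)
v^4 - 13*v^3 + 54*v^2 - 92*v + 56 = (v - 7)*(v - 2)^3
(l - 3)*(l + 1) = l^2 - 2*l - 3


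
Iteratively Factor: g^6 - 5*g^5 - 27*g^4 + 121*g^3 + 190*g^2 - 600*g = (g + 3)*(g^5 - 8*g^4 - 3*g^3 + 130*g^2 - 200*g) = (g - 5)*(g + 3)*(g^4 - 3*g^3 - 18*g^2 + 40*g) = (g - 5)*(g + 3)*(g + 4)*(g^3 - 7*g^2 + 10*g) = (g - 5)^2*(g + 3)*(g + 4)*(g^2 - 2*g) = g*(g - 5)^2*(g + 3)*(g + 4)*(g - 2)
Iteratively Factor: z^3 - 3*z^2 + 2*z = (z - 1)*(z^2 - 2*z) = z*(z - 1)*(z - 2)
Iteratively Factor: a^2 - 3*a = (a)*(a - 3)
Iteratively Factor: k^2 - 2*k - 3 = (k + 1)*(k - 3)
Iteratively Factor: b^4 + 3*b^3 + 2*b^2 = (b + 2)*(b^3 + b^2) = b*(b + 2)*(b^2 + b) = b^2*(b + 2)*(b + 1)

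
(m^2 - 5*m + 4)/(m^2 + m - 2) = (m - 4)/(m + 2)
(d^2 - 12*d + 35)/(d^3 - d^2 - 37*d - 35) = (d - 5)/(d^2 + 6*d + 5)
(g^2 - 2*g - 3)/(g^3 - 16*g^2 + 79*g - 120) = (g + 1)/(g^2 - 13*g + 40)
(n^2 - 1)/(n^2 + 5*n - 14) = (n^2 - 1)/(n^2 + 5*n - 14)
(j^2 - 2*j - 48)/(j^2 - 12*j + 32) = (j + 6)/(j - 4)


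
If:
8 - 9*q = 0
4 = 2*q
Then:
No Solution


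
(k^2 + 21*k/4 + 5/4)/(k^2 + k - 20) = (k + 1/4)/(k - 4)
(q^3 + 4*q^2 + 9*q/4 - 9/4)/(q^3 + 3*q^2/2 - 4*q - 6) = (2*q^2 + 5*q - 3)/(2*(q^2 - 4))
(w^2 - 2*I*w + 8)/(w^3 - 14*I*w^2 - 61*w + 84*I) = (w + 2*I)/(w^2 - 10*I*w - 21)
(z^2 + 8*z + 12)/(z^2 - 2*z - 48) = (z + 2)/(z - 8)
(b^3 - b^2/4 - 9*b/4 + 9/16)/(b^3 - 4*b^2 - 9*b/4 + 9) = (b - 1/4)/(b - 4)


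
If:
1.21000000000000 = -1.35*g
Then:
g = -0.90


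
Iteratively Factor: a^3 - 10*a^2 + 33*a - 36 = (a - 3)*(a^2 - 7*a + 12) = (a - 3)^2*(a - 4)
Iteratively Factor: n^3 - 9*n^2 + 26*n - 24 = (n - 4)*(n^2 - 5*n + 6) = (n - 4)*(n - 2)*(n - 3)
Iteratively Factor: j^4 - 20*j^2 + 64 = (j - 2)*(j^3 + 2*j^2 - 16*j - 32) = (j - 4)*(j - 2)*(j^2 + 6*j + 8) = (j - 4)*(j - 2)*(j + 2)*(j + 4)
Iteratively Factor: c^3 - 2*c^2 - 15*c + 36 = (c - 3)*(c^2 + c - 12) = (c - 3)^2*(c + 4)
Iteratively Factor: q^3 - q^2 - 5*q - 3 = (q - 3)*(q^2 + 2*q + 1) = (q - 3)*(q + 1)*(q + 1)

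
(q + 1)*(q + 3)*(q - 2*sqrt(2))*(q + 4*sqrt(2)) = q^4 + 2*sqrt(2)*q^3 + 4*q^3 - 13*q^2 + 8*sqrt(2)*q^2 - 64*q + 6*sqrt(2)*q - 48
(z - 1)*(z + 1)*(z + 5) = z^3 + 5*z^2 - z - 5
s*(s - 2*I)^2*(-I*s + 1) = -I*s^4 - 3*s^3 - 4*s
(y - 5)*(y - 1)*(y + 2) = y^3 - 4*y^2 - 7*y + 10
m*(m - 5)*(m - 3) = m^3 - 8*m^2 + 15*m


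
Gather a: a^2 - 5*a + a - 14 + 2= a^2 - 4*a - 12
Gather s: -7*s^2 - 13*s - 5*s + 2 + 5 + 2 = -7*s^2 - 18*s + 9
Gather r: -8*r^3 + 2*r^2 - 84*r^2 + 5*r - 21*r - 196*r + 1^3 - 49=-8*r^3 - 82*r^2 - 212*r - 48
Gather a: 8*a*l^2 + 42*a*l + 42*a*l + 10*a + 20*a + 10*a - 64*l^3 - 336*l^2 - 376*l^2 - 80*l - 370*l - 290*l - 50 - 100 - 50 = a*(8*l^2 + 84*l + 40) - 64*l^3 - 712*l^2 - 740*l - 200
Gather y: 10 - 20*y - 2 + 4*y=8 - 16*y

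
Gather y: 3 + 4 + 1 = 8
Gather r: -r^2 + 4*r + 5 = -r^2 + 4*r + 5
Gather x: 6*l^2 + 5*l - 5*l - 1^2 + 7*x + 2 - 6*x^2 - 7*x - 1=6*l^2 - 6*x^2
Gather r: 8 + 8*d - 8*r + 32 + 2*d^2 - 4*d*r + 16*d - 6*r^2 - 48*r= 2*d^2 + 24*d - 6*r^2 + r*(-4*d - 56) + 40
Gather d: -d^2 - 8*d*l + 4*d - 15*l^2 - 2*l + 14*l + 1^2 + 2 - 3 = -d^2 + d*(4 - 8*l) - 15*l^2 + 12*l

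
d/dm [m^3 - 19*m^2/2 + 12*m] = 3*m^2 - 19*m + 12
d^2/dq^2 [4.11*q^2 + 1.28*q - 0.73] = 8.22000000000000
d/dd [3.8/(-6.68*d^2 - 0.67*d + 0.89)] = (50.768*d + 2.546)/(6.68*d^2 + 0.67*d - 0.89)^2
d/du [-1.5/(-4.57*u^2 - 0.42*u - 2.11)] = (-13.71*u - 0.63)/(4.57*u^2 + 0.42*u + 2.11)^2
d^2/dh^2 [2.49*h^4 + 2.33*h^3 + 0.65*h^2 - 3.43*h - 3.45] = 29.88*h^2 + 13.98*h + 1.3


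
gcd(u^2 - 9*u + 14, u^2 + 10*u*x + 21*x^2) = 1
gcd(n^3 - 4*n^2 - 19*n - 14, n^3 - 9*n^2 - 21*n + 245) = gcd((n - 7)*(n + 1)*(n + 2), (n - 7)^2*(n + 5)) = n - 7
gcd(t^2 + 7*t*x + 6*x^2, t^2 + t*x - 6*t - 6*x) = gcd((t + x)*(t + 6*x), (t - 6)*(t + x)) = t + x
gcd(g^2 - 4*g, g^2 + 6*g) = g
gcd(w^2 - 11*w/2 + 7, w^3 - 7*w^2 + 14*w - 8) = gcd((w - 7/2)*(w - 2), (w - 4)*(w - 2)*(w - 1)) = w - 2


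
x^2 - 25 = (x - 5)*(x + 5)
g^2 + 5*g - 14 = (g - 2)*(g + 7)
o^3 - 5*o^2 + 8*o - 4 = (o - 2)^2*(o - 1)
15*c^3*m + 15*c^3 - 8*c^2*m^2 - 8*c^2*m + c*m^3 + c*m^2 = (-5*c + m)*(-3*c + m)*(c*m + c)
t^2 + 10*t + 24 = (t + 4)*(t + 6)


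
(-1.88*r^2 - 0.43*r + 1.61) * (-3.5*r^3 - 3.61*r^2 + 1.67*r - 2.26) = 6.58*r^5 + 8.2918*r^4 - 7.2223*r^3 - 2.2814*r^2 + 3.6605*r - 3.6386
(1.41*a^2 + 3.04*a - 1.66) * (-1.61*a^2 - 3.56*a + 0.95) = -2.2701*a^4 - 9.914*a^3 - 6.8103*a^2 + 8.7976*a - 1.577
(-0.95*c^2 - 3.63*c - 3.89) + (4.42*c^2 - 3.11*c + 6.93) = 3.47*c^2 - 6.74*c + 3.04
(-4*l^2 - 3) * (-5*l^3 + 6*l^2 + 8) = 20*l^5 - 24*l^4 + 15*l^3 - 50*l^2 - 24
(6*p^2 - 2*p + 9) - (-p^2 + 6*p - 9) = 7*p^2 - 8*p + 18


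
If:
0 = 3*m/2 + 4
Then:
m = -8/3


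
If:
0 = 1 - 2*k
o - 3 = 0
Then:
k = 1/2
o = 3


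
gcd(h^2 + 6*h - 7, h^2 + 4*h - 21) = h + 7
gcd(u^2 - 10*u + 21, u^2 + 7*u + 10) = 1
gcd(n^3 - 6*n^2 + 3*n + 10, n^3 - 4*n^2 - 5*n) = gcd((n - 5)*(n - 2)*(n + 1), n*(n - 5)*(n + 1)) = n^2 - 4*n - 5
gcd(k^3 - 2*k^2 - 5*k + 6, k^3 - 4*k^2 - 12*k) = k + 2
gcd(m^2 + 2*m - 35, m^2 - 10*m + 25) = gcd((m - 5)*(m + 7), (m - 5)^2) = m - 5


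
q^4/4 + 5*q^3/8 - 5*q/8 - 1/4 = (q/4 + 1/2)*(q - 1)*(q + 1/2)*(q + 1)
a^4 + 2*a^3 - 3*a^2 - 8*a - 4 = (a - 2)*(a + 1)^2*(a + 2)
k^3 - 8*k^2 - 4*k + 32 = (k - 8)*(k - 2)*(k + 2)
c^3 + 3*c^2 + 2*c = c*(c + 1)*(c + 2)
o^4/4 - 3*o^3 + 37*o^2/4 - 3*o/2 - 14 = (o/4 + 1/4)*(o - 7)*(o - 4)*(o - 2)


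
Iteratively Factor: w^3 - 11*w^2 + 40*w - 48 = (w - 3)*(w^2 - 8*w + 16) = (w - 4)*(w - 3)*(w - 4)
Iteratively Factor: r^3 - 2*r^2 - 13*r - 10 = (r + 1)*(r^2 - 3*r - 10) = (r + 1)*(r + 2)*(r - 5)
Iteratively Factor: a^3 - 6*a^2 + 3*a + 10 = (a - 5)*(a^2 - a - 2) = (a - 5)*(a - 2)*(a + 1)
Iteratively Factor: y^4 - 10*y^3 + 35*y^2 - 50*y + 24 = (y - 3)*(y^3 - 7*y^2 + 14*y - 8) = (y - 3)*(y - 2)*(y^2 - 5*y + 4) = (y - 4)*(y - 3)*(y - 2)*(y - 1)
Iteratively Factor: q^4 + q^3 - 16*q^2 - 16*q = (q - 4)*(q^3 + 5*q^2 + 4*q) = (q - 4)*(q + 1)*(q^2 + 4*q) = q*(q - 4)*(q + 1)*(q + 4)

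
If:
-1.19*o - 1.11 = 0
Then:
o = -0.93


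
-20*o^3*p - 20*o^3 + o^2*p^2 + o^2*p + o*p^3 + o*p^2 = (-4*o + p)*(5*o + p)*(o*p + o)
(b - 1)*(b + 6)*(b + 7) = b^3 + 12*b^2 + 29*b - 42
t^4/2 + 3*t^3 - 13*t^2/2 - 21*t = t*(t/2 + 1)*(t - 3)*(t + 7)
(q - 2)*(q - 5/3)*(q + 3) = q^3 - 2*q^2/3 - 23*q/3 + 10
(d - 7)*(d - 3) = d^2 - 10*d + 21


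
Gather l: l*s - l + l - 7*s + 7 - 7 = l*s - 7*s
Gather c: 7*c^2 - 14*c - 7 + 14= 7*c^2 - 14*c + 7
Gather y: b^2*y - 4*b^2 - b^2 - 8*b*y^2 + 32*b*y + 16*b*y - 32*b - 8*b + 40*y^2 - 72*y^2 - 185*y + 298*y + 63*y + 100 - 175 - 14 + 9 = -5*b^2 - 40*b + y^2*(-8*b - 32) + y*(b^2 + 48*b + 176) - 80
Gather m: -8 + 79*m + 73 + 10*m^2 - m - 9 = 10*m^2 + 78*m + 56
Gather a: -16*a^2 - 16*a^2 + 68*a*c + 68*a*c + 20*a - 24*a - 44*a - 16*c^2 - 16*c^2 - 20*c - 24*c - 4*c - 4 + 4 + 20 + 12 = -32*a^2 + a*(136*c - 48) - 32*c^2 - 48*c + 32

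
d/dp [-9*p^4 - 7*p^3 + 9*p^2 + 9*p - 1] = -36*p^3 - 21*p^2 + 18*p + 9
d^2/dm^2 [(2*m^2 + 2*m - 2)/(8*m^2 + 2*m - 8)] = 6*(4*m^3 + 12*m + 1)/(64*m^6 + 48*m^5 - 180*m^4 - 95*m^3 + 180*m^2 + 48*m - 64)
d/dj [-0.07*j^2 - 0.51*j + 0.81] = -0.14*j - 0.51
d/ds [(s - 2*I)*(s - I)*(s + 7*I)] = 3*s^2 + 8*I*s + 19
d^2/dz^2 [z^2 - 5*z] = 2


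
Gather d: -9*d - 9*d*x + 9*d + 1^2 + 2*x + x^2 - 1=-9*d*x + x^2 + 2*x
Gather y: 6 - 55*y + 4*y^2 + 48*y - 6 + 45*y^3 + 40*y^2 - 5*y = 45*y^3 + 44*y^2 - 12*y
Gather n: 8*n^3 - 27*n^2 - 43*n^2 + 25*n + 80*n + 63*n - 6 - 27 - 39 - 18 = 8*n^3 - 70*n^2 + 168*n - 90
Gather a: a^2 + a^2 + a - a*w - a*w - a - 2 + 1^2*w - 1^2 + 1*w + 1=2*a^2 - 2*a*w + 2*w - 2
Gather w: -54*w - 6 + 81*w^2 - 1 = 81*w^2 - 54*w - 7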